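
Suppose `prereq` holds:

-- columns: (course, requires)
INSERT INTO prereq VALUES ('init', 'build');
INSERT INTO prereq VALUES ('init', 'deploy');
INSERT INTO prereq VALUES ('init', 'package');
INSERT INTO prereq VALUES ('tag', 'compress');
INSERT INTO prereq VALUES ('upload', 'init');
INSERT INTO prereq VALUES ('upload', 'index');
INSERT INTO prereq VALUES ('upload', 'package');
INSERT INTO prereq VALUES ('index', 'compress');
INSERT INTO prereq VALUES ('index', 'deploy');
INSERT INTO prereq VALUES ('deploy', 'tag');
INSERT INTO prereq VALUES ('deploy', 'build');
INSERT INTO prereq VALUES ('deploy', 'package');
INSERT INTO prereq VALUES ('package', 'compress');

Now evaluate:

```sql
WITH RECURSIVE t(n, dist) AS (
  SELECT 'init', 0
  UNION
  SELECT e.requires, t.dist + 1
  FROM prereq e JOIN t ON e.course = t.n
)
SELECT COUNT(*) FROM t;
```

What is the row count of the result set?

Base: (init, dist=0).
Iteration 1: edges from {init} -> (build, dist=1), (deploy, dist=1), (package, dist=1).
Iteration 2: edges from {build,deploy,package} -> (build, dist=2), (compress, dist=2), (package, dist=2), (tag, dist=2).
Iteration 3: edges from {build,compress,package,tag} -> (compress, dist=3). [UNION drops 1 duplicate row(s)]
Iteration 4: no outgoing edges from {compress}; recursion stops.
Total rows emitted: 9.

9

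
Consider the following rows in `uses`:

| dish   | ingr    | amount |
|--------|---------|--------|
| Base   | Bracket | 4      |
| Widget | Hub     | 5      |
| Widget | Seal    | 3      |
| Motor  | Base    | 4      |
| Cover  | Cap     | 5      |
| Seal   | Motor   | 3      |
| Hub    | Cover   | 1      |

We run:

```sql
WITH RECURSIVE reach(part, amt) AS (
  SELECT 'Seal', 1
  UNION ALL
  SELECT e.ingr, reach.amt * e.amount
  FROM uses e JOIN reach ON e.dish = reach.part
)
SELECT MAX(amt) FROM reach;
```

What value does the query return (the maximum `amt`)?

Base: (Seal, amt=1).
Iteration 1: components of {Seal} -> Motor = 1*3 = 3.
Iteration 2: components of {Motor} -> Base = 3*4 = 12.
Iteration 3: components of {Base} -> Bracket = 12*4 = 48.
Iteration 4: no further components; recursion stops.
amt values: 1, 3, 12, 48; the maximum is 48.

48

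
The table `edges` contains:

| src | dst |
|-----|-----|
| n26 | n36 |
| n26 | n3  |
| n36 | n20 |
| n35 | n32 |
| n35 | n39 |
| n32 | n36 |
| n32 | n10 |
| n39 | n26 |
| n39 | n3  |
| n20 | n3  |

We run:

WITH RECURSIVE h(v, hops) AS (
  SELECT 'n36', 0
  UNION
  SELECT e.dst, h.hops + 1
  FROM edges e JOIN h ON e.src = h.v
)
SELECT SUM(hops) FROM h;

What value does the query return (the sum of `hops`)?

Base: (n36, hops=0).
Iteration 1: edges from {n36} -> (n20, hops=1).
Iteration 2: edges from {n20} -> (n3, hops=2).
Iteration 3: no outgoing edges from {n3}; recursion stops.
SUM(hops) = 0 + 1 + 2 = 3.

3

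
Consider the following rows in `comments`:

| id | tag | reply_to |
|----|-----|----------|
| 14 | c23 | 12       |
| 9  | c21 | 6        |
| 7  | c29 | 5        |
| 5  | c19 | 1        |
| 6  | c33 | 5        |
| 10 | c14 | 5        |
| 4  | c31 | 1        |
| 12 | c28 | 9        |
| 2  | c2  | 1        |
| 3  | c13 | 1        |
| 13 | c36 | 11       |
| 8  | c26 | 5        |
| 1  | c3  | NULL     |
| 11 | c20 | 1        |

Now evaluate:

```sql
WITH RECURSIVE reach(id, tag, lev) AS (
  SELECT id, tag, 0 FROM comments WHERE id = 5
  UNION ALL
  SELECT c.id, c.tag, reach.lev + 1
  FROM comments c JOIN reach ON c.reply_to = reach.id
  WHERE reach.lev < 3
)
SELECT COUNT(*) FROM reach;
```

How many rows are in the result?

7

Base: id=5 (c19) at lev 0.
Iteration 1: rows with reply_to in {5} -> c33 (id 6, lev 1), c29 (id 7, lev 1), c26 (id 8, lev 1), c14 (id 10, lev 1).
Iteration 2: rows with reply_to in {6,7,8,10} -> c21 (id 9, lev 2).
Iteration 3: rows with reply_to in {9} -> c28 (id 12, lev 3).
Iteration 4: lev < 3 fails for all current rows; recursion stops.
Total rows emitted: 7.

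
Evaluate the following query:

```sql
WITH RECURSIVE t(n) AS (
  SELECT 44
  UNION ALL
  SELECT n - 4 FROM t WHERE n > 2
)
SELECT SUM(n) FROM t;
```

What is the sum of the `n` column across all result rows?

Base: n=44.
Iteration 1: 44 > 2 holds -> n = 44 - 4 = 40.
Iteration 2: 40 > 2 holds -> n = 40 - 4 = 36.
Iteration 3: 36 > 2 holds -> n = 36 - 4 = 32.
Iteration 4: 32 > 2 holds -> n = 32 - 4 = 28.
Iteration 5: 28 > 2 holds -> n = 28 - 4 = 24.
Iteration 6: 24 > 2 holds -> n = 24 - 4 = 20.
Iteration 7: 20 > 2 holds -> n = 20 - 4 = 16.
Iteration 8: 16 > 2 holds -> n = 16 - 4 = 12.
Iteration 9: 12 > 2 holds -> n = 12 - 4 = 8.
Iteration 10: 8 > 2 holds -> n = 8 - 4 = 4.
Iteration 11: 4 > 2 holds -> n = 4 - 4 = 0.
Iteration 12: 0 > 2 fails; recursion stops.
SUM(n) = 44 + 40 + 36 + 32 + 28 + 24 + 20 + 16 + 12 + 8 + 4 + 0 = 264.

264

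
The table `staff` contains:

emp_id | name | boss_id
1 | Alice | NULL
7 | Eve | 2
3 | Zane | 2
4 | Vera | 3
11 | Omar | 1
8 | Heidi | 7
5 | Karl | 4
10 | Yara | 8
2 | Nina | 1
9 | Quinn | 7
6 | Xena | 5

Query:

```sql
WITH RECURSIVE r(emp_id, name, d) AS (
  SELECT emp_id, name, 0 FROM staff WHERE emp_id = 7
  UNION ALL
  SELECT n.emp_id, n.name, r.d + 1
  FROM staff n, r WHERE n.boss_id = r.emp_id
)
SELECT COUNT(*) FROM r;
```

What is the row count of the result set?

4

Base: emp_id=7 (Eve) at d 0.
Iteration 1: rows with boss_id in {7} -> Heidi (id 8, d 1), Quinn (id 9, d 1).
Iteration 2: rows with boss_id in {8,9} -> Yara (id 10, d 2).
Iteration 3: no rows with boss_id in {10}; recursion stops.
Total rows emitted: 4.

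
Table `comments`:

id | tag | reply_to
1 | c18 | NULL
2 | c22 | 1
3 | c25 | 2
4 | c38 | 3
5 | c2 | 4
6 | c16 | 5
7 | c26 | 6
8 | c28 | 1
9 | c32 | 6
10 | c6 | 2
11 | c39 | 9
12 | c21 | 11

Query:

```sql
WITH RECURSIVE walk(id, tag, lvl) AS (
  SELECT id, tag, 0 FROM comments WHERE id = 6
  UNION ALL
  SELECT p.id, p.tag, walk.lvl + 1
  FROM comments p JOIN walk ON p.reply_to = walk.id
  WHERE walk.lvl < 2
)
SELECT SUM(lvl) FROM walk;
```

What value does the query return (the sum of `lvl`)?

Base: id=6 (c16) at lvl 0.
Iteration 1: rows with reply_to in {6} -> c26 (id 7, lvl 1), c32 (id 9, lvl 1).
Iteration 2: rows with reply_to in {7,9} -> c39 (id 11, lvl 2).
Iteration 3: lvl < 2 fails for all current rows; recursion stops.
SUM(lvl) = 0 + 1 + 1 + 2 = 4.

4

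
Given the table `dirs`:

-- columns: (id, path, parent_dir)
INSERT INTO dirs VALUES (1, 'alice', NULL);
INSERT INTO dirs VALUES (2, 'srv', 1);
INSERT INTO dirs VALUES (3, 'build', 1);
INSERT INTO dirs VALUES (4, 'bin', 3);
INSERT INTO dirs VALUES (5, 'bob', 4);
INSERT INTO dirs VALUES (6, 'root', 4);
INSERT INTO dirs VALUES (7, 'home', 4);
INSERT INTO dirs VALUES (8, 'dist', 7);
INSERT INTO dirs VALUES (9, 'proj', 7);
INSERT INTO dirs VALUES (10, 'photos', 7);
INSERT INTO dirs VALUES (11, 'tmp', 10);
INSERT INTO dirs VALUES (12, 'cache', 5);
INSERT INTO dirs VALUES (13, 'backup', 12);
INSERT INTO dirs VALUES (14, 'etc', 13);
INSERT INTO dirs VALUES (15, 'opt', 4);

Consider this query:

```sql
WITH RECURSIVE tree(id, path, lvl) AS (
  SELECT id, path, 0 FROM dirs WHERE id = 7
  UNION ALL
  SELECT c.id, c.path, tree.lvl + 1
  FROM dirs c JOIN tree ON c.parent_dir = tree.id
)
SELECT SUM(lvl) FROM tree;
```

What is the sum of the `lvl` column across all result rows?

5

Base: id=7 (home) at lvl 0.
Iteration 1: rows with parent_dir in {7} -> dist (id 8, lvl 1), proj (id 9, lvl 1), photos (id 10, lvl 1).
Iteration 2: rows with parent_dir in {8,9,10} -> tmp (id 11, lvl 2).
Iteration 3: no rows with parent_dir in {11}; recursion stops.
SUM(lvl) = 0 + 1 + 1 + 1 + 2 = 5.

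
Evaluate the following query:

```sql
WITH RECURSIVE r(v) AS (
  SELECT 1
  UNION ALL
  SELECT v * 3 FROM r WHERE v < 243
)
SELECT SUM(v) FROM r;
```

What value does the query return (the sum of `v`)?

Base: v=1.
Iteration 1: 1 < 243 holds -> v = 1 * 3 = 3.
Iteration 2: 3 < 243 holds -> v = 3 * 3 = 9.
Iteration 3: 9 < 243 holds -> v = 9 * 3 = 27.
Iteration 4: 27 < 243 holds -> v = 27 * 3 = 81.
Iteration 5: 81 < 243 holds -> v = 81 * 3 = 243.
Iteration 6: 243 < 243 fails; recursion stops.
SUM(v) = 1 + 3 + 9 + 27 + 81 + 243 = 364.

364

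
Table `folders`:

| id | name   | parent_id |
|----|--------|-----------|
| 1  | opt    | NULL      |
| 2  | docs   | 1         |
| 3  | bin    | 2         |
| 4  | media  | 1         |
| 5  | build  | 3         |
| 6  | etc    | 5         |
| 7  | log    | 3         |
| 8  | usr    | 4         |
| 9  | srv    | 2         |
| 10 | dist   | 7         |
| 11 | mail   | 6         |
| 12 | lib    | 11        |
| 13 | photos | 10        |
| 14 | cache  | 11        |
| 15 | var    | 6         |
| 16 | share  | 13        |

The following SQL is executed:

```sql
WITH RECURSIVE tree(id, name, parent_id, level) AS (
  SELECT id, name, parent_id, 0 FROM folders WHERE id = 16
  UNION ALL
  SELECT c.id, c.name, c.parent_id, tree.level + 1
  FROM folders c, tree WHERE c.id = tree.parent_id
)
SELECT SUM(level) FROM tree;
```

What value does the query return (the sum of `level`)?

Base: id=16 (share), parent_id=13, level 0.
Iteration 1: join on id=13 -> photos (id 13, parent_id=10, level 1).
Iteration 2: join on id=10 -> dist (id 10, parent_id=7, level 2).
Iteration 3: join on id=7 -> log (id 7, parent_id=3, level 3).
Iteration 4: join on id=3 -> bin (id 3, parent_id=2, level 4).
Iteration 5: join on id=2 -> docs (id 2, parent_id=1, level 5).
Iteration 6: join on id=1 -> opt (id 1, parent_id=NULL, level 6).
Iteration 7: parent_id is NULL; no match; recursion stops.
SUM(level) = 0 + 1 + 2 + 3 + 4 + 5 + 6 = 21.

21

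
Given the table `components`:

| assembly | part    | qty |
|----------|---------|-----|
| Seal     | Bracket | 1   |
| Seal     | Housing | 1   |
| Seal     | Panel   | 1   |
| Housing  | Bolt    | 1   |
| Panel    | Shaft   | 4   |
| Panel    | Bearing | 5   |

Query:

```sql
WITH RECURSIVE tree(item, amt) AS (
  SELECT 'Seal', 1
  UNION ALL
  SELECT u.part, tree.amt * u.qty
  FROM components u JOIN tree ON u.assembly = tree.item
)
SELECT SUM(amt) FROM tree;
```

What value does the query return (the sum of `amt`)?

Base: (Seal, amt=1).
Iteration 1: components of {Seal} -> Bracket = 1*1 = 1, Housing = 1*1 = 1, Panel = 1*1 = 1.
Iteration 2: components of {Bracket,Housing,Panel} -> Bearing = 1*5 = 5, Bolt = 1*1 = 1, Shaft = 1*4 = 4.
Iteration 3: no further components; recursion stops.
SUM(amt) = 1 + 1 + 1 + 1 + 1 + 4 + 5 = 14.

14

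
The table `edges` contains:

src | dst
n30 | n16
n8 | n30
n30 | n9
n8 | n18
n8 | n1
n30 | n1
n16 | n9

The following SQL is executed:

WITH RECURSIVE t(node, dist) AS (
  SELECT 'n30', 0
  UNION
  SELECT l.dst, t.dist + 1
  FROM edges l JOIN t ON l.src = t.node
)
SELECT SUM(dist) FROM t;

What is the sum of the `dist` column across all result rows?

5

Base: (n30, dist=0).
Iteration 1: edges from {n30} -> (n1, dist=1), (n16, dist=1), (n9, dist=1).
Iteration 2: edges from {n1,n16,n9} -> (n9, dist=2).
Iteration 3: no outgoing edges from {n9}; recursion stops.
SUM(dist) = 0 + 1 + 1 + 1 + 2 = 5.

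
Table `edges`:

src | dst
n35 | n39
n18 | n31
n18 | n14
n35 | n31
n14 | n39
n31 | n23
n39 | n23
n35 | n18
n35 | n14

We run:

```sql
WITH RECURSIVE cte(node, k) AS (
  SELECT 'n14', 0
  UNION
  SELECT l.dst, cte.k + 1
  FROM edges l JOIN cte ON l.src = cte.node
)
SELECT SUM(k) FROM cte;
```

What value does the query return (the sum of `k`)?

3

Base: (n14, k=0).
Iteration 1: edges from {n14} -> (n39, k=1).
Iteration 2: edges from {n39} -> (n23, k=2).
Iteration 3: no outgoing edges from {n23}; recursion stops.
SUM(k) = 0 + 1 + 2 = 3.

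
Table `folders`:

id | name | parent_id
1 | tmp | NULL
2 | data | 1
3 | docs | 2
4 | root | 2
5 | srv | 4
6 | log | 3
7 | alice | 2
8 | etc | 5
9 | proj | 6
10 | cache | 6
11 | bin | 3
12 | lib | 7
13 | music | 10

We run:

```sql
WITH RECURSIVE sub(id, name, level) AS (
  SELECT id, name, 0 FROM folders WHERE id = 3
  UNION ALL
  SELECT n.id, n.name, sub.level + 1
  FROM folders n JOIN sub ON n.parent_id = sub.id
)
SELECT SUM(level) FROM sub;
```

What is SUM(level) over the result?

9

Base: id=3 (docs) at level 0.
Iteration 1: rows with parent_id in {3} -> log (id 6, level 1), bin (id 11, level 1).
Iteration 2: rows with parent_id in {6,11} -> proj (id 9, level 2), cache (id 10, level 2).
Iteration 3: rows with parent_id in {9,10} -> music (id 13, level 3).
Iteration 4: no rows with parent_id in {13}; recursion stops.
SUM(level) = 0 + 1 + 1 + 2 + 2 + 3 = 9.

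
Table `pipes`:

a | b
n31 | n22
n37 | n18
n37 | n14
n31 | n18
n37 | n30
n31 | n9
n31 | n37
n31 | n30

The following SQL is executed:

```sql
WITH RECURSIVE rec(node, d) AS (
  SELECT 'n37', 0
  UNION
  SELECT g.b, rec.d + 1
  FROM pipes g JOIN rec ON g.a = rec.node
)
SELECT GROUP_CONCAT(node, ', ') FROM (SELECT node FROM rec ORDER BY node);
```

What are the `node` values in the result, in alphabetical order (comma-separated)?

n14, n18, n30, n37

Base: (n37, d=0).
Iteration 1: edges from {n37} -> (n14, d=1), (n18, d=1), (n30, d=1).
Iteration 2: no outgoing edges from {n14,n18,n30}; recursion stops.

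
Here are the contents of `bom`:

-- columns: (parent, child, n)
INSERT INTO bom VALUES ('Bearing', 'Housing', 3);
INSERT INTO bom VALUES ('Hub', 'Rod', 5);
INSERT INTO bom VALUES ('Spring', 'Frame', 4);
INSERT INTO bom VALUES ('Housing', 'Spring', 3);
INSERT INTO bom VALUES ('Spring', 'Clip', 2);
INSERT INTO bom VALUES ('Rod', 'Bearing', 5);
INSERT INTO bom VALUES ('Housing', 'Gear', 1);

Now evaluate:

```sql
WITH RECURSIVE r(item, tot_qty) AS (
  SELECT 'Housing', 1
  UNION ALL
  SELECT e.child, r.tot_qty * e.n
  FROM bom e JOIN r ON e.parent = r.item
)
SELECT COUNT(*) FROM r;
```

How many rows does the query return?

Base: (Housing, tot_qty=1).
Iteration 1: components of {Housing} -> Gear = 1*1 = 1, Spring = 1*3 = 3.
Iteration 2: components of {Gear,Spring} -> Clip = 3*2 = 6, Frame = 3*4 = 12.
Iteration 3: no further components; recursion stops.
Total rows emitted: 5.

5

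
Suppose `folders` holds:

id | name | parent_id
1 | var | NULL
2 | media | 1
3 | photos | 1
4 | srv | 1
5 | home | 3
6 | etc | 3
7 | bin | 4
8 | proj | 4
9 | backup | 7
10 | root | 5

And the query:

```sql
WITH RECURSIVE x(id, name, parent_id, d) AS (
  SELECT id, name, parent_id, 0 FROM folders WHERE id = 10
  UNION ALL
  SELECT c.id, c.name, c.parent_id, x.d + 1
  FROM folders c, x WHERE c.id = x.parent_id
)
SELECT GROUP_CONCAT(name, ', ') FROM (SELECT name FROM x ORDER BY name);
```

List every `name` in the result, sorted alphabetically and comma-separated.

home, photos, root, var

Base: id=10 (root), parent_id=5, d 0.
Iteration 1: join on id=5 -> home (id 5, parent_id=3, d 1).
Iteration 2: join on id=3 -> photos (id 3, parent_id=1, d 2).
Iteration 3: join on id=1 -> var (id 1, parent_id=NULL, d 3).
Iteration 4: parent_id is NULL; no match; recursion stops.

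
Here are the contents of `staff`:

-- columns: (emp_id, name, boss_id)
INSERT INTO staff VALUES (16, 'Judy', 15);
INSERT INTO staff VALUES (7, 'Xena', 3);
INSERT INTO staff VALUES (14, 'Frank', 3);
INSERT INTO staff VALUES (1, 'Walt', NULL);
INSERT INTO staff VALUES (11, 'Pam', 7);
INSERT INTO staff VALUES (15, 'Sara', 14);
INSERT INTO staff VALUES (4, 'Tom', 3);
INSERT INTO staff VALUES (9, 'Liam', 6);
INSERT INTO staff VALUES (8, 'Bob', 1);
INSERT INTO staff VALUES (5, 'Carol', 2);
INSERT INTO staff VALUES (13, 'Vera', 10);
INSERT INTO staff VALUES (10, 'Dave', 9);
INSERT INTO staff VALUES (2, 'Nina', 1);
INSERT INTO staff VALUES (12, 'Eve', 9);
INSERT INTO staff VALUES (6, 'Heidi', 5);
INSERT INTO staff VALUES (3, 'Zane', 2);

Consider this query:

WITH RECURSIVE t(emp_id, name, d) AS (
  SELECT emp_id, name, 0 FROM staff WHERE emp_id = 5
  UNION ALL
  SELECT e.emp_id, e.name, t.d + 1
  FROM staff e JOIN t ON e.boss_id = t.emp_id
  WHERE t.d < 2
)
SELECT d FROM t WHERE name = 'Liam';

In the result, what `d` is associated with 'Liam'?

2

Base: emp_id=5 (Carol) at d 0.
Iteration 1: rows with boss_id in {5} -> Heidi (id 6, d 1).
Iteration 2: rows with boss_id in {6} -> Liam (id 9, d 2).
Iteration 3: d < 2 fails for all current rows; recursion stops.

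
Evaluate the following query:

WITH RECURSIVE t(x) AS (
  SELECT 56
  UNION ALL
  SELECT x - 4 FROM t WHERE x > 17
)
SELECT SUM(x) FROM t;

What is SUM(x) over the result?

396

Base: x=56.
Iteration 1: 56 > 17 holds -> x = 56 - 4 = 52.
Iteration 2: 52 > 17 holds -> x = 52 - 4 = 48.
Iteration 3: 48 > 17 holds -> x = 48 - 4 = 44.
Iteration 4: 44 > 17 holds -> x = 44 - 4 = 40.
Iteration 5: 40 > 17 holds -> x = 40 - 4 = 36.
Iteration 6: 36 > 17 holds -> x = 36 - 4 = 32.
Iteration 7: 32 > 17 holds -> x = 32 - 4 = 28.
Iteration 8: 28 > 17 holds -> x = 28 - 4 = 24.
Iteration 9: 24 > 17 holds -> x = 24 - 4 = 20.
Iteration 10: 20 > 17 holds -> x = 20 - 4 = 16.
Iteration 11: 16 > 17 fails; recursion stops.
SUM(x) = 56 + 52 + 48 + 44 + 40 + 36 + 32 + 28 + 24 + 20 + 16 = 396.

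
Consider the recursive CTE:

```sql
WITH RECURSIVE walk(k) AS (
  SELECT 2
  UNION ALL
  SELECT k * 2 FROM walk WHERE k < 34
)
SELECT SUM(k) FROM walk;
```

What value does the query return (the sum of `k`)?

Base: k=2.
Iteration 1: 2 < 34 holds -> k = 2 * 2 = 4.
Iteration 2: 4 < 34 holds -> k = 4 * 2 = 8.
Iteration 3: 8 < 34 holds -> k = 8 * 2 = 16.
Iteration 4: 16 < 34 holds -> k = 16 * 2 = 32.
Iteration 5: 32 < 34 holds -> k = 32 * 2 = 64.
Iteration 6: 64 < 34 fails; recursion stops.
SUM(k) = 2 + 4 + 8 + 16 + 32 + 64 = 126.

126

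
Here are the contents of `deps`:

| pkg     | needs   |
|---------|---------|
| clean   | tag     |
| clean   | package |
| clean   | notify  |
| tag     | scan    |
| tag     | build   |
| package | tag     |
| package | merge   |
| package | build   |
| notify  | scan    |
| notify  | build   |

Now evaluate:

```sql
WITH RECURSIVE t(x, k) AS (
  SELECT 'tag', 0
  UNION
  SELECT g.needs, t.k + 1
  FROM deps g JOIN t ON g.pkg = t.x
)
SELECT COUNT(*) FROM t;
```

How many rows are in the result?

3

Base: (tag, k=0).
Iteration 1: edges from {tag} -> (build, k=1), (scan, k=1).
Iteration 2: no outgoing edges from {build,scan}; recursion stops.
Total rows emitted: 3.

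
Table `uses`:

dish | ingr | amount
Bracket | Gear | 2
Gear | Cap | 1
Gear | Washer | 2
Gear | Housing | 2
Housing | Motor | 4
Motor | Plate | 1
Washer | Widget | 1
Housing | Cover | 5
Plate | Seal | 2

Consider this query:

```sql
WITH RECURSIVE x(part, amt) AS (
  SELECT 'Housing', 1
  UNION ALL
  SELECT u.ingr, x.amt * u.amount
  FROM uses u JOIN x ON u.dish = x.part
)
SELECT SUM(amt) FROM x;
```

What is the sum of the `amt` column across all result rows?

22

Base: (Housing, amt=1).
Iteration 1: components of {Housing} -> Cover = 1*5 = 5, Motor = 1*4 = 4.
Iteration 2: components of {Cover,Motor} -> Plate = 4*1 = 4.
Iteration 3: components of {Plate} -> Seal = 4*2 = 8.
Iteration 4: no further components; recursion stops.
SUM(amt) = 1 + 4 + 5 + 4 + 8 = 22.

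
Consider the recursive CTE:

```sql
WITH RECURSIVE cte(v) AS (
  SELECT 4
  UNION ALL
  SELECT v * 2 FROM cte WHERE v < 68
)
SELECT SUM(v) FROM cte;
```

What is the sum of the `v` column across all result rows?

Base: v=4.
Iteration 1: 4 < 68 holds -> v = 4 * 2 = 8.
Iteration 2: 8 < 68 holds -> v = 8 * 2 = 16.
Iteration 3: 16 < 68 holds -> v = 16 * 2 = 32.
Iteration 4: 32 < 68 holds -> v = 32 * 2 = 64.
Iteration 5: 64 < 68 holds -> v = 64 * 2 = 128.
Iteration 6: 128 < 68 fails; recursion stops.
SUM(v) = 4 + 8 + 16 + 32 + 64 + 128 = 252.

252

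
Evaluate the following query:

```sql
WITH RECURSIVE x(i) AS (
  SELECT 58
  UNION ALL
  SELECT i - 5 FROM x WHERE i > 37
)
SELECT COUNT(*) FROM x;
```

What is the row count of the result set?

6

Base: i=58.
Iteration 1: 58 > 37 holds -> i = 58 - 5 = 53.
Iteration 2: 53 > 37 holds -> i = 53 - 5 = 48.
Iteration 3: 48 > 37 holds -> i = 48 - 5 = 43.
Iteration 4: 43 > 37 holds -> i = 43 - 5 = 38.
Iteration 5: 38 > 37 holds -> i = 38 - 5 = 33.
Iteration 6: 33 > 37 fails; recursion stops.
Total rows emitted: 6.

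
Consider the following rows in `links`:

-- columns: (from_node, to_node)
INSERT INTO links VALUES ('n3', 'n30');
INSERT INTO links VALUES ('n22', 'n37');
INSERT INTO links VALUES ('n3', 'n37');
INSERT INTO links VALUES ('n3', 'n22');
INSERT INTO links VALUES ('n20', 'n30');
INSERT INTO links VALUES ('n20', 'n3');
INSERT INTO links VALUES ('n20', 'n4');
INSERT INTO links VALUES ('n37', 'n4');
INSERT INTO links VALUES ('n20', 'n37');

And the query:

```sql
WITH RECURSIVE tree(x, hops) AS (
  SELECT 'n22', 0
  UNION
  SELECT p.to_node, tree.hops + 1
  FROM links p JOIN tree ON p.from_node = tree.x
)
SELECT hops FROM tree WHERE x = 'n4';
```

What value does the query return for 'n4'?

Base: (n22, hops=0).
Iteration 1: edges from {n22} -> (n37, hops=1).
Iteration 2: edges from {n37} -> (n4, hops=2).
Iteration 3: no outgoing edges from {n4}; recursion stops.

2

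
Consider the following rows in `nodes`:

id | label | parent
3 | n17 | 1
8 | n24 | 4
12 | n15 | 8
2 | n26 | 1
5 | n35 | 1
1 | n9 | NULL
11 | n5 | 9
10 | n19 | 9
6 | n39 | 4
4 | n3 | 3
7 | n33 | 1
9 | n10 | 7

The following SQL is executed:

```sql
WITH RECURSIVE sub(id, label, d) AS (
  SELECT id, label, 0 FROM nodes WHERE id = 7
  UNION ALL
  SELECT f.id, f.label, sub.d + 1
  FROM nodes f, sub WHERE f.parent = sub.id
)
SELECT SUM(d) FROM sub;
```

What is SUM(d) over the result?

5

Base: id=7 (n33) at d 0.
Iteration 1: rows with parent in {7} -> n10 (id 9, d 1).
Iteration 2: rows with parent in {9} -> n19 (id 10, d 2), n5 (id 11, d 2).
Iteration 3: no rows with parent in {10,11}; recursion stops.
SUM(d) = 0 + 1 + 2 + 2 = 5.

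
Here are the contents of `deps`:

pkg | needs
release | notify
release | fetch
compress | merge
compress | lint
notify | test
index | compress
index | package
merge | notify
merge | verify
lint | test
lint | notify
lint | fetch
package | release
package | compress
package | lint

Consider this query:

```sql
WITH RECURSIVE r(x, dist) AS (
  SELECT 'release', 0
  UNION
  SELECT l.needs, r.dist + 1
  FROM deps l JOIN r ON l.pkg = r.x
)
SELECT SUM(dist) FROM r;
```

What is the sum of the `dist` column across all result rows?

4

Base: (release, dist=0).
Iteration 1: edges from {release} -> (fetch, dist=1), (notify, dist=1).
Iteration 2: edges from {fetch,notify} -> (test, dist=2).
Iteration 3: no outgoing edges from {test}; recursion stops.
SUM(dist) = 0 + 1 + 1 + 2 = 4.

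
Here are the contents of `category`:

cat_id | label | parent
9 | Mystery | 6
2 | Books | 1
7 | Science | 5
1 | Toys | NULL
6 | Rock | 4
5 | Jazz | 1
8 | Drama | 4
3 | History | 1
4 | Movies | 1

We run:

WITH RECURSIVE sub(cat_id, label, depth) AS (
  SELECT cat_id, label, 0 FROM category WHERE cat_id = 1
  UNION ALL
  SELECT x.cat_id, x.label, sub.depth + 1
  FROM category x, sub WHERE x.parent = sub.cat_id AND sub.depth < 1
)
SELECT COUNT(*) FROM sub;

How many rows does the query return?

5

Base: cat_id=1 (Toys) at depth 0.
Iteration 1: rows with parent in {1} -> Books (id 2, depth 1), History (id 3, depth 1), Movies (id 4, depth 1), Jazz (id 5, depth 1).
Iteration 2: depth < 1 fails for all current rows; recursion stops.
Total rows emitted: 5.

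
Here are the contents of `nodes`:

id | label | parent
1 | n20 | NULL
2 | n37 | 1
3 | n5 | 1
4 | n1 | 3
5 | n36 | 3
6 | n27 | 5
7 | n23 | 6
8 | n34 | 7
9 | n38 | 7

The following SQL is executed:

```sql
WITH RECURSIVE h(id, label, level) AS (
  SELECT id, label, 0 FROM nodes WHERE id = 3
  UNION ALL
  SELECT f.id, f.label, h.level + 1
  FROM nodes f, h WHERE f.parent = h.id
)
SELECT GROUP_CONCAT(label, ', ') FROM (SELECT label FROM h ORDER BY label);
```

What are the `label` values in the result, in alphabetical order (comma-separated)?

n1, n23, n27, n34, n36, n38, n5

Base: id=3 (n5) at level 0.
Iteration 1: rows with parent in {3} -> n1 (id 4, level 1), n36 (id 5, level 1).
Iteration 2: rows with parent in {4,5} -> n27 (id 6, level 2).
Iteration 3: rows with parent in {6} -> n23 (id 7, level 3).
Iteration 4: rows with parent in {7} -> n34 (id 8, level 4), n38 (id 9, level 4).
Iteration 5: no rows with parent in {8,9}; recursion stops.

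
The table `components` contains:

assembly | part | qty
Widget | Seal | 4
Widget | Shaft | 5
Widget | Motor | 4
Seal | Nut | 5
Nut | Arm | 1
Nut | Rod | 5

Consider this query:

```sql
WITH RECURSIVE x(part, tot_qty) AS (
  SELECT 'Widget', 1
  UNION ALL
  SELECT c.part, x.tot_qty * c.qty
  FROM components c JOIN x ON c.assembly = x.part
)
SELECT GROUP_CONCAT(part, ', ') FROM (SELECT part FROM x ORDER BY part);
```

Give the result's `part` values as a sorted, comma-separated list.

Base: (Widget, tot_qty=1).
Iteration 1: components of {Widget} -> Motor = 1*4 = 4, Seal = 1*4 = 4, Shaft = 1*5 = 5.
Iteration 2: components of {Motor,Seal,Shaft} -> Nut = 4*5 = 20.
Iteration 3: components of {Nut} -> Arm = 20*1 = 20, Rod = 20*5 = 100.
Iteration 4: no further components; recursion stops.

Arm, Motor, Nut, Rod, Seal, Shaft, Widget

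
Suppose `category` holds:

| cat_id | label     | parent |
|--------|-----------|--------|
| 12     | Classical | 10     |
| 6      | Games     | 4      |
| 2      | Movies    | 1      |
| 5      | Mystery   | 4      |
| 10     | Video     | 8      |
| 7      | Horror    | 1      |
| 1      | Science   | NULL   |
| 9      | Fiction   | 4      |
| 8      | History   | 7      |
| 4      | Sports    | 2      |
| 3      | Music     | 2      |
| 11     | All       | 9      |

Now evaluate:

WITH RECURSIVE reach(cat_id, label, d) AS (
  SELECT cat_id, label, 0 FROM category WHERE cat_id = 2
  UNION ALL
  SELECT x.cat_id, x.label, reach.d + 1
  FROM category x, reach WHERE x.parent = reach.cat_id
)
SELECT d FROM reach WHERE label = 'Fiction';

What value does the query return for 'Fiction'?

2

Base: cat_id=2 (Movies) at d 0.
Iteration 1: rows with parent in {2} -> Music (id 3, d 1), Sports (id 4, d 1).
Iteration 2: rows with parent in {3,4} -> Mystery (id 5, d 2), Games (id 6, d 2), Fiction (id 9, d 2).
Iteration 3: rows with parent in {5,6,9} -> All (id 11, d 3).
Iteration 4: no rows with parent in {11}; recursion stops.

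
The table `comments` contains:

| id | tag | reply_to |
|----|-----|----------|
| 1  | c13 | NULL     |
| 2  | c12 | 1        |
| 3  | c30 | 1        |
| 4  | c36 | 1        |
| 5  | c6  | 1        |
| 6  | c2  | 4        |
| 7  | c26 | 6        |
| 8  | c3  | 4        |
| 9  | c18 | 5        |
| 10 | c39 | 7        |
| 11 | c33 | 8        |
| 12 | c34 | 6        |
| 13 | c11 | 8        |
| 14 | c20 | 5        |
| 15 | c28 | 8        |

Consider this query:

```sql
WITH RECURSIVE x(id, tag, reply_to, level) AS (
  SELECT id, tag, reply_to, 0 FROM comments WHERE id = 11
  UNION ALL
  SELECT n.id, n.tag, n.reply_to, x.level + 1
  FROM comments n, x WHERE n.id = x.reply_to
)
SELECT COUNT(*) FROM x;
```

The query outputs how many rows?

Base: id=11 (c33), reply_to=8, level 0.
Iteration 1: join on id=8 -> c3 (id 8, reply_to=4, level 1).
Iteration 2: join on id=4 -> c36 (id 4, reply_to=1, level 2).
Iteration 3: join on id=1 -> c13 (id 1, reply_to=NULL, level 3).
Iteration 4: reply_to is NULL; no match; recursion stops.
Total rows emitted: 4.

4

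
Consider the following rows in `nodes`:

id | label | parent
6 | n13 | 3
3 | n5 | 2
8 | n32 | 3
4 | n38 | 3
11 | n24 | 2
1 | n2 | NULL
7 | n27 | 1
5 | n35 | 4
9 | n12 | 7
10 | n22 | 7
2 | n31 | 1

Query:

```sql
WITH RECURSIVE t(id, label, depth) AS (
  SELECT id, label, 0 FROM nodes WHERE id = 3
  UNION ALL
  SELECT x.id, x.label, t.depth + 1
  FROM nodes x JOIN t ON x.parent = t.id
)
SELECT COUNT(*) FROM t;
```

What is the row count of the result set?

5

Base: id=3 (n5) at depth 0.
Iteration 1: rows with parent in {3} -> n38 (id 4, depth 1), n13 (id 6, depth 1), n32 (id 8, depth 1).
Iteration 2: rows with parent in {4,6,8} -> n35 (id 5, depth 2).
Iteration 3: no rows with parent in {5}; recursion stops.
Total rows emitted: 5.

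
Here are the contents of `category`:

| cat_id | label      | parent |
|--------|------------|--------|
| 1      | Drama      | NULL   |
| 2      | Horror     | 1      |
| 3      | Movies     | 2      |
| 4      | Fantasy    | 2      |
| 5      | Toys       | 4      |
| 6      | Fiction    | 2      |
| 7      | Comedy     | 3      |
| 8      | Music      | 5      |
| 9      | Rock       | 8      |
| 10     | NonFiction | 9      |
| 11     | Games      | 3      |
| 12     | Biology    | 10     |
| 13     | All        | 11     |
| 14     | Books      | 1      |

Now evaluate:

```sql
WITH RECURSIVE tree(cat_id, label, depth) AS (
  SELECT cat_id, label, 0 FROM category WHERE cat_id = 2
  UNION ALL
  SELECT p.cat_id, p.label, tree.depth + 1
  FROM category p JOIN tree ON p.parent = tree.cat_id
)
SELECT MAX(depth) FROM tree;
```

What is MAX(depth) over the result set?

Base: cat_id=2 (Horror) at depth 0.
Iteration 1: rows with parent in {2} -> Movies (id 3, depth 1), Fantasy (id 4, depth 1), Fiction (id 6, depth 1).
Iteration 2: rows with parent in {3,4,6} -> Toys (id 5, depth 2), Comedy (id 7, depth 2), Games (id 11, depth 2).
Iteration 3: rows with parent in {5,7,11} -> Music (id 8, depth 3), All (id 13, depth 3).
Iteration 4: rows with parent in {8,13} -> Rock (id 9, depth 4).
Iteration 5: rows with parent in {9} -> NonFiction (id 10, depth 5).
Iteration 6: rows with parent in {10} -> Biology (id 12, depth 6).
Iteration 7: no rows with parent in {12}; recursion stops.
depth values: 0, 1, 1, 1, 2, 2, 2, 3, 3, 4, 5, 6; the maximum is 6.

6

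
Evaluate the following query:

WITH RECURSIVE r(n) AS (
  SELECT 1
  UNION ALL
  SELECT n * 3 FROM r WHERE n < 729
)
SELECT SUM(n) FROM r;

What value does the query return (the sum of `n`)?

Base: n=1.
Iteration 1: 1 < 729 holds -> n = 1 * 3 = 3.
Iteration 2: 3 < 729 holds -> n = 3 * 3 = 9.
Iteration 3: 9 < 729 holds -> n = 9 * 3 = 27.
Iteration 4: 27 < 729 holds -> n = 27 * 3 = 81.
Iteration 5: 81 < 729 holds -> n = 81 * 3 = 243.
Iteration 6: 243 < 729 holds -> n = 243 * 3 = 729.
Iteration 7: 729 < 729 fails; recursion stops.
SUM(n) = 1 + 3 + 9 + 27 + 81 + 243 + 729 = 1093.

1093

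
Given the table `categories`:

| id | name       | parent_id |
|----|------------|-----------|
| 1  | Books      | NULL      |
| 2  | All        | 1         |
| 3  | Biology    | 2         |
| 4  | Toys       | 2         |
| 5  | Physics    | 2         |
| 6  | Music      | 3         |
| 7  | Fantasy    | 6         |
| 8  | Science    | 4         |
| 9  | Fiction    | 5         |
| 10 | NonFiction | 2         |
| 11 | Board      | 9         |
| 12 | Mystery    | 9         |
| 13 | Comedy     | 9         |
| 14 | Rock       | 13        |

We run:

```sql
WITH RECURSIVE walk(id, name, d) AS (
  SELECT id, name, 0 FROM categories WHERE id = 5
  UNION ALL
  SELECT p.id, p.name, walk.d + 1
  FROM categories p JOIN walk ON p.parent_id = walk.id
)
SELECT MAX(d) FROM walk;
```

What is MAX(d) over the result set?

Base: id=5 (Physics) at d 0.
Iteration 1: rows with parent_id in {5} -> Fiction (id 9, d 1).
Iteration 2: rows with parent_id in {9} -> Board (id 11, d 2), Mystery (id 12, d 2), Comedy (id 13, d 2).
Iteration 3: rows with parent_id in {11,12,13} -> Rock (id 14, d 3).
Iteration 4: no rows with parent_id in {14}; recursion stops.
d values: 0, 1, 2, 2, 2, 3; the maximum is 3.

3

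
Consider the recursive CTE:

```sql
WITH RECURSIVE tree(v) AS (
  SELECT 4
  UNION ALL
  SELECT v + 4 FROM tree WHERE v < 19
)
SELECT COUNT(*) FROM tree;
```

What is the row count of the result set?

Base: v=4.
Iteration 1: 4 < 19 holds -> v = 4 + 4 = 8.
Iteration 2: 8 < 19 holds -> v = 8 + 4 = 12.
Iteration 3: 12 < 19 holds -> v = 12 + 4 = 16.
Iteration 4: 16 < 19 holds -> v = 16 + 4 = 20.
Iteration 5: 20 < 19 fails; recursion stops.
Total rows emitted: 5.

5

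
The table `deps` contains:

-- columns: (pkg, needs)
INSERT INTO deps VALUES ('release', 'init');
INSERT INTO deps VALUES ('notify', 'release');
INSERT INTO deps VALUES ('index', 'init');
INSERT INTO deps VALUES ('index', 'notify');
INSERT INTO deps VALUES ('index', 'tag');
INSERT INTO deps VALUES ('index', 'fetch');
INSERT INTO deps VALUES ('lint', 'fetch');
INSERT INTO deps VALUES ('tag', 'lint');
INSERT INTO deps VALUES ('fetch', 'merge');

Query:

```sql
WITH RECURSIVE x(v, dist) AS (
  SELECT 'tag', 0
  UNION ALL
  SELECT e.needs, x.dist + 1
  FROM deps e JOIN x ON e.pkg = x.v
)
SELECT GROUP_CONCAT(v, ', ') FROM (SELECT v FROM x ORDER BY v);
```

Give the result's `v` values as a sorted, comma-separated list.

Base: (tag, dist=0).
Iteration 1: edges from {tag} -> (lint, dist=1).
Iteration 2: edges from {lint} -> (fetch, dist=2).
Iteration 3: edges from {fetch} -> (merge, dist=3).
Iteration 4: no outgoing edges from {merge}; recursion stops.

fetch, lint, merge, tag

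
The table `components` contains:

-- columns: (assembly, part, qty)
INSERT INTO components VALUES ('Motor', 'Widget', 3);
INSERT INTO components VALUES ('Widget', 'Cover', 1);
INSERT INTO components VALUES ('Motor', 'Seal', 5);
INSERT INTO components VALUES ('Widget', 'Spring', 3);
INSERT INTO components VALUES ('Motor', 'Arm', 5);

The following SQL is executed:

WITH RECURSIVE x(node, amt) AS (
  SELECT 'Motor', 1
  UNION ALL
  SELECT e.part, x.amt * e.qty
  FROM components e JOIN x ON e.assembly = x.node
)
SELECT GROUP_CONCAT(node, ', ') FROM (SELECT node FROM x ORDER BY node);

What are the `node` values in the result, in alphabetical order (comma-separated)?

Base: (Motor, amt=1).
Iteration 1: components of {Motor} -> Arm = 1*5 = 5, Seal = 1*5 = 5, Widget = 1*3 = 3.
Iteration 2: components of {Arm,Seal,Widget} -> Cover = 3*1 = 3, Spring = 3*3 = 9.
Iteration 3: no further components; recursion stops.

Arm, Cover, Motor, Seal, Spring, Widget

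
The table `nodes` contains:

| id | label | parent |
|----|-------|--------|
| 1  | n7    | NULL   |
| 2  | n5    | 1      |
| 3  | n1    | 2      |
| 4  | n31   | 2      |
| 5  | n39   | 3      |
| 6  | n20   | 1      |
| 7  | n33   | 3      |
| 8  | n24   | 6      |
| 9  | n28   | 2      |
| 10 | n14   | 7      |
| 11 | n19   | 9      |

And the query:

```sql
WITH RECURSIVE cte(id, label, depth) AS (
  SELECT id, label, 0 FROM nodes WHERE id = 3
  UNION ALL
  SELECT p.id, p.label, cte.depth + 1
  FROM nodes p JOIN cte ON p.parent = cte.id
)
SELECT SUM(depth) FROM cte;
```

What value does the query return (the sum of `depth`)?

Base: id=3 (n1) at depth 0.
Iteration 1: rows with parent in {3} -> n39 (id 5, depth 1), n33 (id 7, depth 1).
Iteration 2: rows with parent in {5,7} -> n14 (id 10, depth 2).
Iteration 3: no rows with parent in {10}; recursion stops.
SUM(depth) = 0 + 1 + 1 + 2 = 4.

4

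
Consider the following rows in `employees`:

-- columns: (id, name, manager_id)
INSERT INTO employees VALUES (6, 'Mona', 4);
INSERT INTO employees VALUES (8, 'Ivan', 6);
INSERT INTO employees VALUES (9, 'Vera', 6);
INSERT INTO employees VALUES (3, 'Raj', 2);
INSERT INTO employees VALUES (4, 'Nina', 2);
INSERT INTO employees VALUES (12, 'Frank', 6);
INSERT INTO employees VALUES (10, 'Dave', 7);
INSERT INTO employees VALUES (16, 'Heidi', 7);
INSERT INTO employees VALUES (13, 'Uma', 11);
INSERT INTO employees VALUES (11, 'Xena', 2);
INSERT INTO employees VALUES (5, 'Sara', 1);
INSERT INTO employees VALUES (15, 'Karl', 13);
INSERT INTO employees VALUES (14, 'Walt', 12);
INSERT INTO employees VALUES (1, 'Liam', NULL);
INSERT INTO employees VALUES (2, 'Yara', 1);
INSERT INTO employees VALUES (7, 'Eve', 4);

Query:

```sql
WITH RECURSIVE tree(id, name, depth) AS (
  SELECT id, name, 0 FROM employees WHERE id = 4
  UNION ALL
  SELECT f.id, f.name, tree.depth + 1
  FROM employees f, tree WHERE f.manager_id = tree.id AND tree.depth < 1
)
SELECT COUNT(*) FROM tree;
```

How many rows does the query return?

3

Base: id=4 (Nina) at depth 0.
Iteration 1: rows with manager_id in {4} -> Mona (id 6, depth 1), Eve (id 7, depth 1).
Iteration 2: depth < 1 fails for all current rows; recursion stops.
Total rows emitted: 3.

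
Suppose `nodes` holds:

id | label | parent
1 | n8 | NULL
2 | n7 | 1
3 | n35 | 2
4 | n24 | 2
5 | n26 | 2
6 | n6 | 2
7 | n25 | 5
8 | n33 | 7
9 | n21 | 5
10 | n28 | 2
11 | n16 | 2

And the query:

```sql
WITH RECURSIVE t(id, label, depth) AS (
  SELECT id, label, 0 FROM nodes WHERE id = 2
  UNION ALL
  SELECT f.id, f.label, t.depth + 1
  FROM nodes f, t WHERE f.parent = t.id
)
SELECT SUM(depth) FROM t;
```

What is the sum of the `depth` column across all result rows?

13

Base: id=2 (n7) at depth 0.
Iteration 1: rows with parent in {2} -> n35 (id 3, depth 1), n24 (id 4, depth 1), n26 (id 5, depth 1), n6 (id 6, depth 1), n28 (id 10, depth 1), n16 (id 11, depth 1).
Iteration 2: rows with parent in {3,4,5,6,10,11} -> n25 (id 7, depth 2), n21 (id 9, depth 2).
Iteration 3: rows with parent in {7,9} -> n33 (id 8, depth 3).
Iteration 4: no rows with parent in {8}; recursion stops.
SUM(depth) = 0 + 1 + 1 + 1 + 1 + 1 + 1 + 2 + 2 + 3 = 13.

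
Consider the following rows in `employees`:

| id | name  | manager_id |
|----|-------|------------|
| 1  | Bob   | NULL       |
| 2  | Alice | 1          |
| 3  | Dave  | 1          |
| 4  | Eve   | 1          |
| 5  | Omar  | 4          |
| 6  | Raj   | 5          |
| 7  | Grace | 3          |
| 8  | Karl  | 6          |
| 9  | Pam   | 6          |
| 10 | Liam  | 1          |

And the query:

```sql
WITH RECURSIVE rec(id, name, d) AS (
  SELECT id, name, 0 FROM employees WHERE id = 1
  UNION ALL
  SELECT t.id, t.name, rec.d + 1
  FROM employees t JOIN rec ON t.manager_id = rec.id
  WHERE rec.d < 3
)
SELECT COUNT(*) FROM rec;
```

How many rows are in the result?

Base: id=1 (Bob) at d 0.
Iteration 1: rows with manager_id in {1} -> Alice (id 2, d 1), Dave (id 3, d 1), Eve (id 4, d 1), Liam (id 10, d 1).
Iteration 2: rows with manager_id in {2,3,4,10} -> Omar (id 5, d 2), Grace (id 7, d 2).
Iteration 3: rows with manager_id in {5,7} -> Raj (id 6, d 3).
Iteration 4: d < 3 fails for all current rows; recursion stops.
Total rows emitted: 8.

8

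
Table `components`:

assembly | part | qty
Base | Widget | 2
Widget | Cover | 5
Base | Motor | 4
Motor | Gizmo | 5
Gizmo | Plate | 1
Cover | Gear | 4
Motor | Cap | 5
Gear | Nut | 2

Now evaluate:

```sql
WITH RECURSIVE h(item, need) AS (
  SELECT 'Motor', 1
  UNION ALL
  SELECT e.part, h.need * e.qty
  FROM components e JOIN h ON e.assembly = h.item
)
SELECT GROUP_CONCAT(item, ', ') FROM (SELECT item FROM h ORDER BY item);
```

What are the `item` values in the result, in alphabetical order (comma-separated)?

Cap, Gizmo, Motor, Plate

Base: (Motor, need=1).
Iteration 1: components of {Motor} -> Cap = 1*5 = 5, Gizmo = 1*5 = 5.
Iteration 2: components of {Cap,Gizmo} -> Plate = 5*1 = 5.
Iteration 3: no further components; recursion stops.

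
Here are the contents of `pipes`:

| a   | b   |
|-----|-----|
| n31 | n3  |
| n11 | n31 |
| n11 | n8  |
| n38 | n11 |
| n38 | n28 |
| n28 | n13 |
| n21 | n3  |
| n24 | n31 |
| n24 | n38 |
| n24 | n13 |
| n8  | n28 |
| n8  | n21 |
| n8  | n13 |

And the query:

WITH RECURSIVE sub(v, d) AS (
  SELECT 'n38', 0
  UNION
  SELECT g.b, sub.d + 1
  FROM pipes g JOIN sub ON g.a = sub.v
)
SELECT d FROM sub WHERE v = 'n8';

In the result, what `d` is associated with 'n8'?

2

Base: (n38, d=0).
Iteration 1: edges from {n38} -> (n11, d=1), (n28, d=1).
Iteration 2: edges from {n11,n28} -> (n13, d=2), (n31, d=2), (n8, d=2).
Iteration 3: edges from {n13,n31,n8} -> (n13, d=3), (n21, d=3), (n28, d=3), (n3, d=3).
Iteration 4: edges from {n13,n21,n28,n3} -> (n13, d=4), (n3, d=4).
Iteration 5: no outgoing edges from {n13,n3}; recursion stops.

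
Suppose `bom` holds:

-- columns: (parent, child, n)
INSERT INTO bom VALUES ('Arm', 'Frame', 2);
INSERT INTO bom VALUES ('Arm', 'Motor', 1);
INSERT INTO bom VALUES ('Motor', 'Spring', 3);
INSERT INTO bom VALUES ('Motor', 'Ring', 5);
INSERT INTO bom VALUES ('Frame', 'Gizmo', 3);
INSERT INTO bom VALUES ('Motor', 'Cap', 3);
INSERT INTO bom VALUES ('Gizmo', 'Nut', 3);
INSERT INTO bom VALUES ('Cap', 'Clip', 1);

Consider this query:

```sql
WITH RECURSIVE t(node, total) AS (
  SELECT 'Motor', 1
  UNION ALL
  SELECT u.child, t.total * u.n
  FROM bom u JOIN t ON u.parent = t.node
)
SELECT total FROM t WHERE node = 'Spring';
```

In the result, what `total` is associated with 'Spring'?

3

Base: (Motor, total=1).
Iteration 1: components of {Motor} -> Cap = 1*3 = 3, Ring = 1*5 = 5, Spring = 1*3 = 3.
Iteration 2: components of {Cap,Ring,Spring} -> Clip = 3*1 = 3.
Iteration 3: no further components; recursion stops.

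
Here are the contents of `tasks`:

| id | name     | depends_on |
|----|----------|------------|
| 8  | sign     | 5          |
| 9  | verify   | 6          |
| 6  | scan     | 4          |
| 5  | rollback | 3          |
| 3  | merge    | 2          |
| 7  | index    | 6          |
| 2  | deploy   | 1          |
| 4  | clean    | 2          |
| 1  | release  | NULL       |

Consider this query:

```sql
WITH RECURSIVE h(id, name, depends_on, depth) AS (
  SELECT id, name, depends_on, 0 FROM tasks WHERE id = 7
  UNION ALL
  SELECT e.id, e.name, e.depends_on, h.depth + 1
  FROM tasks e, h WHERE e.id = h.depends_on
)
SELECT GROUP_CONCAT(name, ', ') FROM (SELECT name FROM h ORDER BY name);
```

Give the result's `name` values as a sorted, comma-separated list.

clean, deploy, index, release, scan

Base: id=7 (index), depends_on=6, depth 0.
Iteration 1: join on id=6 -> scan (id 6, depends_on=4, depth 1).
Iteration 2: join on id=4 -> clean (id 4, depends_on=2, depth 2).
Iteration 3: join on id=2 -> deploy (id 2, depends_on=1, depth 3).
Iteration 4: join on id=1 -> release (id 1, depends_on=NULL, depth 4).
Iteration 5: depends_on is NULL; no match; recursion stops.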